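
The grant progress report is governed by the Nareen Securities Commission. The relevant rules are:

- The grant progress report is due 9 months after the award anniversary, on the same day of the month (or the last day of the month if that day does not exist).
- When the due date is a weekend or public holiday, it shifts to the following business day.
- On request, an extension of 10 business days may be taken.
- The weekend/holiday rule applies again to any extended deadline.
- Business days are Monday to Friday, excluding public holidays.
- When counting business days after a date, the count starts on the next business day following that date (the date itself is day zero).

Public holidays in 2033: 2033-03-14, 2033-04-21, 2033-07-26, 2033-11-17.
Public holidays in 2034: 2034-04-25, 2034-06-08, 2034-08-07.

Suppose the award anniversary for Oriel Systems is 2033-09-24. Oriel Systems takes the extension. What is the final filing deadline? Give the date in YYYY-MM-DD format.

9 months after 2033-09-24, on the same day of the month, is 2034-06-24.
Because 2034-06-24 is a Saturday, the deadline becomes 2034-06-26 (Monday).
The 10-business-day extension runs from 2034-06-26 to 2034-07-10.
Since 2034-07-10 is a Monday and not a holiday, the date is unchanged.
Final deadline: 2034-07-10.

2034-07-10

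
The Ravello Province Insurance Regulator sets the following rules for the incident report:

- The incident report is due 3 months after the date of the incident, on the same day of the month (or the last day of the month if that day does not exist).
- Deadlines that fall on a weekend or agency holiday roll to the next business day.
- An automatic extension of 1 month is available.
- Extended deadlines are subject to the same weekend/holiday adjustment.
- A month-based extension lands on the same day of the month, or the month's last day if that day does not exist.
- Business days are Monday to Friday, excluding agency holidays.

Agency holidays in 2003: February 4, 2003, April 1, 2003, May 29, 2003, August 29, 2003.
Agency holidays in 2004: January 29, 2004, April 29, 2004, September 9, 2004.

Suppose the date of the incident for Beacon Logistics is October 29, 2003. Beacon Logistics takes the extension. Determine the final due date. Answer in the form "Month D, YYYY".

3 months after October 29, 2003, on the same day of the month, is January 29, 2004.
January 29, 2004 falls on a listed holiday. Rolling to the next business day gives January 30, 2004, a Friday.
Add 1 month to January 30, 2004: February 29, 2004 (day 30 does not exist in February, so the month's last day is used).
February 29, 2004 is a Sunday, so it moves to the next business day, March 1, 2004 (Monday).
The final due date is March 1, 2004.

March 1, 2004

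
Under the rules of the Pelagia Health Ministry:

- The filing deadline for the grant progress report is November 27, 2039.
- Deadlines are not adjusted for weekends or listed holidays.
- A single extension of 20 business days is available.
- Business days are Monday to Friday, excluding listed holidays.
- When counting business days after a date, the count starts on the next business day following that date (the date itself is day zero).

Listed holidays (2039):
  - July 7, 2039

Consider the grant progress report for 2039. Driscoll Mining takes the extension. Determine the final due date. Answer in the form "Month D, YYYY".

December 23, 2039

Start from the fixed due date, November 27, 2039.
No adjustment is made for weekends or holidays, so November 27, 2039 stands.
Applying the 20-business-day extension: 20 business days after November 27, 2039 is December 23, 2039.
December 23, 2039 is a Friday; no weekend or holiday adjustment applies.
The final due date is December 23, 2039.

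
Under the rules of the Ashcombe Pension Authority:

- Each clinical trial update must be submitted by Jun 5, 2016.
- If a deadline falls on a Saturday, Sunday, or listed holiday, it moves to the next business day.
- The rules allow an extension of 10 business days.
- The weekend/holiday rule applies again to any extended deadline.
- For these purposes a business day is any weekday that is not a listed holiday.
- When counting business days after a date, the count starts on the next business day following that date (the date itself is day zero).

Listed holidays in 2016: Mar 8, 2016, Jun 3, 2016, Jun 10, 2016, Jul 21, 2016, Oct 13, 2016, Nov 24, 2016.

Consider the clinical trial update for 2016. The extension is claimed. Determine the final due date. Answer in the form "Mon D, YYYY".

Jun 21, 2016

Start from the fixed due date, Jun 5, 2016.
Jun 5, 2016 is a Sunday; the next business day is Jun 6, 2016 (Monday).
The 10-business-day extension runs from Jun 6, 2016 to Jun 21, 2016.
Jun 21, 2016 (Tuesday) is already a business day.
Deadline: Jun 21, 2016.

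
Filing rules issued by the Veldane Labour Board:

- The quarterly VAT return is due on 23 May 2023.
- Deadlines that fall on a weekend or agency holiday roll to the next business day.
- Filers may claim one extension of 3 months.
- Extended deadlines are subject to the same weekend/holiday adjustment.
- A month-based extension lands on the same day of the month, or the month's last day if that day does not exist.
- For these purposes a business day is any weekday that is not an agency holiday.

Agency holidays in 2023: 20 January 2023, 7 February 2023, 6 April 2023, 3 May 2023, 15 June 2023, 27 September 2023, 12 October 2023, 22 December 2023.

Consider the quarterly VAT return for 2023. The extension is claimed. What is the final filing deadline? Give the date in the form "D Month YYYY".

23 August 2023

Start from the fixed due date, 23 May 2023.
23 May 2023 (Tuesday) is already a business day.
The 3 months extension carries 23 May 2023 to 23 August 2023.
23 August 2023 (Wednesday) is already a business day.
Deadline: 23 August 2023.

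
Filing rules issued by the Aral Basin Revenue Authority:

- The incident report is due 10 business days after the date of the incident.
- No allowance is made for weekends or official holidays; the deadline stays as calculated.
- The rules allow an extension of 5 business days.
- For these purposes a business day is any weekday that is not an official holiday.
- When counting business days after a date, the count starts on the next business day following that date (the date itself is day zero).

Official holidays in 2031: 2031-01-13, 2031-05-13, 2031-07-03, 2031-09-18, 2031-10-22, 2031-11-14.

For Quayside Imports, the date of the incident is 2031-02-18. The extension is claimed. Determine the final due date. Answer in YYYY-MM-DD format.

10 business days after 2031-02-18, excluding weekends and holidays, is 2031-03-04.
2031-03-04 is a Tuesday; no weekend or holiday adjustment applies.
The 5-business-day extension runs from 2031-03-04 to 2031-03-11.
2031-03-11 falls on a Tuesday. The rules make no weekend/holiday allowance, so it remains 2031-03-11.
The final due date is 2031-03-11.

2031-03-11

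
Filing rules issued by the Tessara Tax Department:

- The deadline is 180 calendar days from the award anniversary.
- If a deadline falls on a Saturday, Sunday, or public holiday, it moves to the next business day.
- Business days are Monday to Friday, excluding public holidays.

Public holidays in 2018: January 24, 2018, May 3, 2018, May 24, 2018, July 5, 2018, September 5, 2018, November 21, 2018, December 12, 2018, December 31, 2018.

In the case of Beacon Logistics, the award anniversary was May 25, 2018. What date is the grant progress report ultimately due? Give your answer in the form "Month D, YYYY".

November 22, 2018

Adding 180 calendar days to May 25, 2018 gives November 21, 2018.
Because November 21, 2018 is a listed holiday, the deadline becomes November 22, 2018 (Thursday).
Deadline: November 22, 2018.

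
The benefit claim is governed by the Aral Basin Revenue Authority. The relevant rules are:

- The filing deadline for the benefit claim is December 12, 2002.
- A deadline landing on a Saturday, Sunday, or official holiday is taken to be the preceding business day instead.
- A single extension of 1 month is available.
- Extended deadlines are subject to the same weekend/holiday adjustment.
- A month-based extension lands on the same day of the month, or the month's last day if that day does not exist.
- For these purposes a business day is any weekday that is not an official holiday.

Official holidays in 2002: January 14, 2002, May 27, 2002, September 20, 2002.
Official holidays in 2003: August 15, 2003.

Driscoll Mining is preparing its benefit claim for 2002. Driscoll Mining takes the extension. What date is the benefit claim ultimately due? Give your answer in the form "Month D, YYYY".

The statutory due date is December 12, 2002.
December 12, 2002 falls on a Thursday, which is a business day, so no adjustment is needed.
The 1 month extension carries December 12, 2002 to January 12, 2003.
January 12, 2003 falls on a Sunday. Rolling to the preceding business day gives January 10, 2003, a Friday.
So the filing is due January 10, 2003.

January 10, 2003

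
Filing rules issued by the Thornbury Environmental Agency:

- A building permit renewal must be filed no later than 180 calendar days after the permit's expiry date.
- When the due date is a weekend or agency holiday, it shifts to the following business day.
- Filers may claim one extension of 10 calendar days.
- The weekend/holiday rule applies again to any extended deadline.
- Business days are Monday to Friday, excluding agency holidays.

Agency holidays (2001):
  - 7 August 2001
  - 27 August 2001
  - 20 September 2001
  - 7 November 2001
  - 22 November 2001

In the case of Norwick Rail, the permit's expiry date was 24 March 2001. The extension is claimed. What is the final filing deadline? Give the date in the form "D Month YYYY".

Trigger date 24 March 2001 + 180 calendar days = 20 September 2001.
20 September 2001 is a listed holiday, so it moves to the next business day, 21 September 2001 (Friday).
With the 10-day extension, 21 September 2001 becomes 1 October 2001.
1 October 2001 is a Monday and not a listed holiday, so it stands.
Final deadline: 1 October 2001.

1 October 2001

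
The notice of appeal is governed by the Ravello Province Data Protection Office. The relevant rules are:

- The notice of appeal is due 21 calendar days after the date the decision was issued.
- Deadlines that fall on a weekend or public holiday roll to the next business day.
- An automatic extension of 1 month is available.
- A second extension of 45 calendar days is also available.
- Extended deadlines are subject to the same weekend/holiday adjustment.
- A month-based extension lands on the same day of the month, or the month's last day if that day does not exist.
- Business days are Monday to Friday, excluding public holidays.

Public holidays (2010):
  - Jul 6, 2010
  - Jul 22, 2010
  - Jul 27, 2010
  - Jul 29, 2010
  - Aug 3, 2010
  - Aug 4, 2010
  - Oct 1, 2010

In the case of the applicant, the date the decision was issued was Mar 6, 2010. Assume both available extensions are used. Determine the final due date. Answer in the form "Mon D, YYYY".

Adding 21 calendar days to Mar 6, 2010 gives Mar 27, 2010.
Because Mar 27, 2010 is a Saturday, the deadline becomes Mar 29, 2010 (Monday).
Add 1 month to Mar 29, 2010: Apr 29, 2010.
Apr 29, 2010 is a Thursday and not a listed holiday, so it stands.
The 45-calendar-day extension moves the deadline from Apr 29, 2010 to Jun 13, 2010.
Because Jun 13, 2010 is a Sunday, the deadline becomes Jun 14, 2010 (Monday).
So the filing is due Jun 14, 2010.

Jun 14, 2010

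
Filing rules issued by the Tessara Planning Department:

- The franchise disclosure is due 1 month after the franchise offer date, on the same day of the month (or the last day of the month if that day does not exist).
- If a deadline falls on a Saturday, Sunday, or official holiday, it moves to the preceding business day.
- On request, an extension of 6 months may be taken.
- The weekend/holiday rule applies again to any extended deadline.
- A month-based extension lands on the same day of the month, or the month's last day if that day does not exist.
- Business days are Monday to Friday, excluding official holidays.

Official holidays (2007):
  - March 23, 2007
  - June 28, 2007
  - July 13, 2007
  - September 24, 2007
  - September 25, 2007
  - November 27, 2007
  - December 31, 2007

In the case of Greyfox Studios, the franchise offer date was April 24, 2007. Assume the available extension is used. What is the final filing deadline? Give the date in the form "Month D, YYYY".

November 23, 2007

1 month after April 24, 2007, on the same day of the month, is May 24, 2007.
May 24, 2007 falls on a Thursday, which is a business day, so no adjustment is needed.
Add 6 months to May 24, 2007: November 24, 2007.
November 24, 2007 is a Saturday, so it moves to the preceding business day, November 23, 2007 (Friday).
Final deadline: November 23, 2007.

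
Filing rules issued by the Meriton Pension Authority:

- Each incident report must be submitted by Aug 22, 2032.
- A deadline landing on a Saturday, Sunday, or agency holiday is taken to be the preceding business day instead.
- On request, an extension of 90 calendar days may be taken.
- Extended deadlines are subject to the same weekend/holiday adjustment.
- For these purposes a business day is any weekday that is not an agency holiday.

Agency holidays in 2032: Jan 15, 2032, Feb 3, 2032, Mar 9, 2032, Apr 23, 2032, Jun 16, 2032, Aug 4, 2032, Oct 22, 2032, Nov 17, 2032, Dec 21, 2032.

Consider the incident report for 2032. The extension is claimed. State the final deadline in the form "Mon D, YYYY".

Start from the fixed due date, Aug 22, 2032.
Aug 22, 2032 is a Sunday, so it moves to the preceding business day, Aug 20, 2032 (Friday).
With the 90-day extension, Aug 20, 2032 becomes Nov 18, 2032.
Since Nov 18, 2032 is a Thursday and not a holiday, the date is unchanged.
So the filing is due Nov 18, 2032.

Nov 18, 2032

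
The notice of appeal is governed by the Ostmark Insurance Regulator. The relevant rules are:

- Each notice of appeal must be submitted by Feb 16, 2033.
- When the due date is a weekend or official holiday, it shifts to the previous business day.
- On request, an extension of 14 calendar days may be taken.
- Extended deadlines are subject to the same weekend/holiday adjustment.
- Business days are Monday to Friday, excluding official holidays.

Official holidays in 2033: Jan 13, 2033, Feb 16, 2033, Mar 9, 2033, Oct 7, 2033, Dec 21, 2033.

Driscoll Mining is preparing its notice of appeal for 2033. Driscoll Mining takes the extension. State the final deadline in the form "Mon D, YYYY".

Mar 1, 2033

Start from the fixed due date, Feb 16, 2033.
Feb 16, 2033 is a listed holiday; the preceding business day is Feb 15, 2033 (Tuesday).
With the 14-day extension, Feb 15, 2033 becomes Mar 1, 2033.
Mar 1, 2033 (Tuesday) is already a business day.
The final due date is Mar 1, 2033.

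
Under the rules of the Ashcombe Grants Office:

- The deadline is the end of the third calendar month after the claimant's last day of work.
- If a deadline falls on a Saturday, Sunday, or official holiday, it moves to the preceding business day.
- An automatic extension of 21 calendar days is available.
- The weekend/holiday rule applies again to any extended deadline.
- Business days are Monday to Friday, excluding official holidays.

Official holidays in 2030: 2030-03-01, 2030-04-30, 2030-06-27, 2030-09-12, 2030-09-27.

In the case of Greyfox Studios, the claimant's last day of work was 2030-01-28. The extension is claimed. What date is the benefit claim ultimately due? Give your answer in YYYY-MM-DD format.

The third month after 2030-01-28 is April 2030, whose last day is 2030-04-30.
2030-04-30 is a listed holiday, so it moves to the preceding business day, 2030-04-29 (Monday).
Applying the 21-calendar-day extension: 2030-04-29 + 21 days = 2030-05-20.
2030-05-20 falls on a Monday, which is a business day, so no adjustment is needed.
Final deadline: 2030-05-20.

2030-05-20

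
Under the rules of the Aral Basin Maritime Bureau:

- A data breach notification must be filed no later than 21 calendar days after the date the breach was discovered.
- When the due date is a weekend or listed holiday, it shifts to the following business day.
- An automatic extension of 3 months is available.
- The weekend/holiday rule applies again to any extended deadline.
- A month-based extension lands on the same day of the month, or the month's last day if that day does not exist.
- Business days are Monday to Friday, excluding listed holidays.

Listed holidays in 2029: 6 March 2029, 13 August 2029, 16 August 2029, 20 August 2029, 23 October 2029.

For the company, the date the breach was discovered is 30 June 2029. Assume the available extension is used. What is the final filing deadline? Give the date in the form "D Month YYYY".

24 October 2029

Trigger date 30 June 2029 + 21 calendar days = 21 July 2029.
Because 21 July 2029 is a Saturday, the deadline becomes 23 July 2029 (Monday).
The 3 months extension carries 23 July 2029 to 23 October 2029.
23 October 2029 falls on a listed holiday. Rolling to the next business day gives 24 October 2029, a Wednesday.
The final due date is 24 October 2029.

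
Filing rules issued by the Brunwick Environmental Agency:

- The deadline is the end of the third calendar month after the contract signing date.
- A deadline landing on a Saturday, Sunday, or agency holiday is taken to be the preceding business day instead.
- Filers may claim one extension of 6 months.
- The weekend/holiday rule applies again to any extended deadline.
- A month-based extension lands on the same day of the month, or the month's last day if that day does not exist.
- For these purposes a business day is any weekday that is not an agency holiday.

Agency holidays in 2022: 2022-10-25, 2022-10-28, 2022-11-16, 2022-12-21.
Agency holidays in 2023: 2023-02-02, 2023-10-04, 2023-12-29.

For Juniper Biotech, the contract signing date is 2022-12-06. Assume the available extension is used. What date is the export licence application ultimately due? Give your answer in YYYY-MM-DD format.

2023-09-29

The third month after 2022-12-06 is March 2023, whose last day is 2023-03-31.
2023-03-31 falls on a Friday, which is a business day, so no adjustment is needed.
Add 6 months to 2023-03-31: 2023-09-30 (day 31 does not exist in September, so the month's last day is used).
2023-09-30 is a Saturday; the preceding business day is 2023-09-29 (Friday).
Deadline: 2023-09-29.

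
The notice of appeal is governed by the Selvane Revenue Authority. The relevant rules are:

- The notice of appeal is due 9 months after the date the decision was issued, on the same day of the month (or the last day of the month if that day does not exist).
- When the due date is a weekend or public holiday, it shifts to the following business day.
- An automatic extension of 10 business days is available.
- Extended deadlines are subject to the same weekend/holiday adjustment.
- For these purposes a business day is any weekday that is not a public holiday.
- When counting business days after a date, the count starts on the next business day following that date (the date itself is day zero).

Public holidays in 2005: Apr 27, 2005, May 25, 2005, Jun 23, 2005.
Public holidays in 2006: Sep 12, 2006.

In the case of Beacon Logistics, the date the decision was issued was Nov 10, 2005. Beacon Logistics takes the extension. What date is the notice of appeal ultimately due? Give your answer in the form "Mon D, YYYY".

Aug 24, 2006

9 months after Nov 10, 2005, on the same day of the month, is Aug 10, 2006.
Since Aug 10, 2006 is a Thursday and not a holiday, the date is unchanged.
Applying the 10-business-day extension: 10 business days after Aug 10, 2006 is Aug 24, 2006.
Aug 24, 2006 is a Thursday and not a listed holiday, so it stands.
The final due date is Aug 24, 2006.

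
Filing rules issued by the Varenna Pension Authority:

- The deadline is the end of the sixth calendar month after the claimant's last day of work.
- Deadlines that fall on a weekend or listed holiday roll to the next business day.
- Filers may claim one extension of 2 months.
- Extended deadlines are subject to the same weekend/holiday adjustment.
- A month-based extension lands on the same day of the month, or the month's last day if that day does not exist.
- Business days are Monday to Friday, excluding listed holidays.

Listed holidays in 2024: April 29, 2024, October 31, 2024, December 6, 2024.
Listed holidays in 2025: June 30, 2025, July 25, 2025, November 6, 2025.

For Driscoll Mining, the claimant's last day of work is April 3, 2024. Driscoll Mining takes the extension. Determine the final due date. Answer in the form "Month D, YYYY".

January 1, 2025

The sixth month after April 3, 2024 is October 2024, whose last day is October 31, 2024.
October 31, 2024 falls on a listed holiday. Rolling to the next business day gives November 1, 2024, a Friday.
Applying the 2 months extension: 2 months after November 1, 2024 is January 1, 2025.
January 1, 2025 falls on a Wednesday, which is a business day, so no adjustment is needed.
The final due date is January 1, 2025.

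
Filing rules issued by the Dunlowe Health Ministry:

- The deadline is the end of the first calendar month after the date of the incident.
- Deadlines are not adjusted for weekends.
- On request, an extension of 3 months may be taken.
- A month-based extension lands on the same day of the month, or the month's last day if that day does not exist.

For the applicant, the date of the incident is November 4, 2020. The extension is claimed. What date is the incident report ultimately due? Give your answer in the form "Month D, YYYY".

1 month after November 4, 2020 falls in December 2020; the last day of that month is December 31, 2020.
No adjustment is made for weekends or holidays, so December 31, 2020 stands.
The 3 months extension carries December 31, 2020 to March 31, 2021.
March 31, 2021 falls on a Wednesday. The rules make no weekend/holiday allowance, so it remains March 31, 2021.
Final deadline: March 31, 2021.

March 31, 2021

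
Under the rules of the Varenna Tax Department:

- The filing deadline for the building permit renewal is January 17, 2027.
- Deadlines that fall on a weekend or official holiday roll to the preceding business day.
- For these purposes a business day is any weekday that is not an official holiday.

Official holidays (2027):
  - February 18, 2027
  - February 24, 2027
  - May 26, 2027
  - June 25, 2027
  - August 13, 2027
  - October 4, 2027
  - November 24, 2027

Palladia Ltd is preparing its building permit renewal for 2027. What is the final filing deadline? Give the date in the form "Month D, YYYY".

Start from the fixed due date, January 17, 2027.
Because January 17, 2027 is a Sunday, the deadline becomes January 15, 2027 (Friday).
The final due date is January 15, 2027.

January 15, 2027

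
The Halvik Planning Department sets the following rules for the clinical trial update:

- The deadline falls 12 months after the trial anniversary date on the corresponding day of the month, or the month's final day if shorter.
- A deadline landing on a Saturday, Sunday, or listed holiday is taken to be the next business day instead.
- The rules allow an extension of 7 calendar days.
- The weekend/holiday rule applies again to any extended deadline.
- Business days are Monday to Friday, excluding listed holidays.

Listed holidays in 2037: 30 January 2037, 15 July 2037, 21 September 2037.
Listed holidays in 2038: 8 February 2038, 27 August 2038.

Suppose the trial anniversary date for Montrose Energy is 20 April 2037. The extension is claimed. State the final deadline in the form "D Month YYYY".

27 April 2038

12 months from 20 April 2037 is 20 April 2038.
20 April 2038 (Tuesday) is already a business day.
The 7-calendar-day extension moves the deadline from 20 April 2038 to 27 April 2038.
Since 27 April 2038 is a Tuesday and not a holiday, the date is unchanged.
So the filing is due 27 April 2038.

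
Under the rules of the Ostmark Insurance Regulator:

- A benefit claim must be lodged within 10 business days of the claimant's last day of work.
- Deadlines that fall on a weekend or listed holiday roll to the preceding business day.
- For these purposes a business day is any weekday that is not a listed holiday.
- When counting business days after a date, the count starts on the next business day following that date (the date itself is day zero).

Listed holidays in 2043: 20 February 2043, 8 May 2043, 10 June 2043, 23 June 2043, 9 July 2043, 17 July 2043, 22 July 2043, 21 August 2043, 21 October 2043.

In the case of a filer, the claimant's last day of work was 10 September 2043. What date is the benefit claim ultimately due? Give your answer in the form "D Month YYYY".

Starting the day after 10 September 2043 and counting 10 business days lands on 24 September 2043.
Since 24 September 2043 is a Thursday and not a holiday, the date is unchanged.
Final deadline: 24 September 2043.

24 September 2043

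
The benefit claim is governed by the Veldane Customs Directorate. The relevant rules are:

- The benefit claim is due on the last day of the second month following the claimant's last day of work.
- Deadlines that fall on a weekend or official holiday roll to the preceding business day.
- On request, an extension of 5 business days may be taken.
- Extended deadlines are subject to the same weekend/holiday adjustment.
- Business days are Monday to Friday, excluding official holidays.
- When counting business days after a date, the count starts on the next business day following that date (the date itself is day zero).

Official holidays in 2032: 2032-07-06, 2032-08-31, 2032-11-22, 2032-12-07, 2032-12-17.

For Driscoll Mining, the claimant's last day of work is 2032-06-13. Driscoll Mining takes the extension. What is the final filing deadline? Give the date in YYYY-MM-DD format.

2 months after 2032-06-13 is August 2032; that month ends on 2032-08-31.
2032-08-31 falls on a listed holiday. Rolling to the preceding business day gives 2032-08-30, a Monday.
Counting 5 further business days from 2032-08-30 reaches 2032-09-07.
2032-09-07 is a Tuesday and not a listed holiday, so it stands.
Final deadline: 2032-09-07.

2032-09-07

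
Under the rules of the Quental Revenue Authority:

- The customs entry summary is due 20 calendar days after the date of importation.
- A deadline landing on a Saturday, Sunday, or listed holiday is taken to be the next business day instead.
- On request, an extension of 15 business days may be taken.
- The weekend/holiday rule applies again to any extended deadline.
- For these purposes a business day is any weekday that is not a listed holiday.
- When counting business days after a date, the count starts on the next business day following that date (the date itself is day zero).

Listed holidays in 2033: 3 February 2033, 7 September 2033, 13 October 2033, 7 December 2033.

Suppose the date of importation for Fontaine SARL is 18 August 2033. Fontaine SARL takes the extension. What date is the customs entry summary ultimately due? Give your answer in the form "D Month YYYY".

Trigger date 18 August 2033 + 20 calendar days = 7 September 2033.
7 September 2033 falls on a listed holiday. Rolling to the next business day gives 8 September 2033, a Thursday.
Counting 15 further business days from 8 September 2033 reaches 29 September 2033.
Since 29 September 2033 is a Thursday and not a holiday, the date is unchanged.
Final deadline: 29 September 2033.

29 September 2033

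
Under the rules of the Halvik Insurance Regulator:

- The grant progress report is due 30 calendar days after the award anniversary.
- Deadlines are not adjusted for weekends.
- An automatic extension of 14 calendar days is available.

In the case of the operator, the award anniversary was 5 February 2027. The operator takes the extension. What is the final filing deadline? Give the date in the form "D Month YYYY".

30 calendar days after 5 February 2027 is 7 March 2027.
7 March 2027 falls on a Sunday. The rules make no weekend/holiday allowance, so it remains 7 March 2027.
With the 14-day extension, 7 March 2027 becomes 21 March 2027.
21 March 2027 is a Sunday; no weekend or holiday adjustment applies.
The final due date is 21 March 2027.

21 March 2027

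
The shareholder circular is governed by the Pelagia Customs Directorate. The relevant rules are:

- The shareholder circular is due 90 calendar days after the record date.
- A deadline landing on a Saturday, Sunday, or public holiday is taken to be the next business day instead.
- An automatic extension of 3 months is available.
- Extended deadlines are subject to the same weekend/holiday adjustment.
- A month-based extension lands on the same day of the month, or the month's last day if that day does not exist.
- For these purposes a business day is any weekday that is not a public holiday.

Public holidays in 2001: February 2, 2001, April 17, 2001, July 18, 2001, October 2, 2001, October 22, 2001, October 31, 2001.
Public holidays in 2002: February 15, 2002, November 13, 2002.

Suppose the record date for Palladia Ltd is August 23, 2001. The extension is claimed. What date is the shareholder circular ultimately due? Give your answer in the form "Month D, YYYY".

February 21, 2002

From August 23, 2001, 90 calendar days later is November 21, 2001.
Since November 21, 2001 is a Wednesday and not a holiday, the date is unchanged.
Add 3 months to November 21, 2001: February 21, 2002.
February 21, 2002 (Thursday) is already a business day.
Deadline: February 21, 2002.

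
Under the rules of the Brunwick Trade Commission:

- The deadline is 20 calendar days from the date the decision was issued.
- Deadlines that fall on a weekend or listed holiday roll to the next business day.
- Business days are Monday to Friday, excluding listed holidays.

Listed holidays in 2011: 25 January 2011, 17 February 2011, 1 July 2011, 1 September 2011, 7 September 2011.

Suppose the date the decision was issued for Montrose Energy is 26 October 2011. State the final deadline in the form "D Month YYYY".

From 26 October 2011, 20 calendar days later is 15 November 2011.
15 November 2011 falls on a Tuesday, which is a business day, so no adjustment is needed.
So the filing is due 15 November 2011.

15 November 2011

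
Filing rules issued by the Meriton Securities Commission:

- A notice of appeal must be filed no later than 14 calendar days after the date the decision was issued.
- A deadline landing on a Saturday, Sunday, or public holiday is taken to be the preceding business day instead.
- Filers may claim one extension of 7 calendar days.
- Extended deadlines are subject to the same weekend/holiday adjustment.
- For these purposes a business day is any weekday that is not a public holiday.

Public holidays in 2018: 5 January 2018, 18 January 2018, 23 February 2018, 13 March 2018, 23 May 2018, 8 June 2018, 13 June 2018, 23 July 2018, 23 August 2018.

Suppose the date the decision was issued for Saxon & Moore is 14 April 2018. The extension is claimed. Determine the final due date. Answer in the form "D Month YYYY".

4 May 2018

Adding 14 calendar days to 14 April 2018 gives 28 April 2018.
28 April 2018 is a Saturday, so it moves to the preceding business day, 27 April 2018 (Friday).
With the 7-day extension, 27 April 2018 becomes 4 May 2018.
4 May 2018 (Friday) is already a business day.
So the filing is due 4 May 2018.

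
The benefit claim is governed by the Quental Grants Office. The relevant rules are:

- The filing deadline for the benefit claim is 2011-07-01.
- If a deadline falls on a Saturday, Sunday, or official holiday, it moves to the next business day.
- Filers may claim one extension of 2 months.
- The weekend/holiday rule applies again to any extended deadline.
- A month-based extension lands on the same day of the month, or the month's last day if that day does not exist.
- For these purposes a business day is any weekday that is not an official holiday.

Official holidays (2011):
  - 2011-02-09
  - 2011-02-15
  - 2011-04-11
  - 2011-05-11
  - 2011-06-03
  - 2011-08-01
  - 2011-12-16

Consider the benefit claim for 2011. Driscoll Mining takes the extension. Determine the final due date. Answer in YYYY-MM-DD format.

The stated deadline is 2011-07-01.
2011-07-01 falls on a Friday, which is a business day, so no adjustment is needed.
Applying the 2 months extension: 2 months after 2011-07-01 is 2011-09-01.
2011-09-01 falls on a Thursday, which is a business day, so no adjustment is needed.
Deadline: 2011-09-01.

2011-09-01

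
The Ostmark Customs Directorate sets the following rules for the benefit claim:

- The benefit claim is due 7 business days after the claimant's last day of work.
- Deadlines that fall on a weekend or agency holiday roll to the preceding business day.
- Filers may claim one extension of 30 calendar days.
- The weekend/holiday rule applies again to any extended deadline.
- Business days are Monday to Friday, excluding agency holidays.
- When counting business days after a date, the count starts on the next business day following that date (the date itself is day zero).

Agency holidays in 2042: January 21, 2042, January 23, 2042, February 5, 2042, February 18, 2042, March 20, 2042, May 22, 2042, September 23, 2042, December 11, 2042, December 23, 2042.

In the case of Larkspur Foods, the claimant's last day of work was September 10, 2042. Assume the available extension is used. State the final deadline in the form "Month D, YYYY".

Counting 7 business days after September 10, 2042 (skipping weekends and listed holidays) reaches September 19, 2042.
September 19, 2042 (Friday) is already a business day.
Add the 30 calendar-day extension to September 19, 2042: October 19, 2042.
October 19, 2042 falls on a Sunday. Rolling to the preceding business day gives October 17, 2042, a Friday.
The final due date is October 17, 2042.

October 17, 2042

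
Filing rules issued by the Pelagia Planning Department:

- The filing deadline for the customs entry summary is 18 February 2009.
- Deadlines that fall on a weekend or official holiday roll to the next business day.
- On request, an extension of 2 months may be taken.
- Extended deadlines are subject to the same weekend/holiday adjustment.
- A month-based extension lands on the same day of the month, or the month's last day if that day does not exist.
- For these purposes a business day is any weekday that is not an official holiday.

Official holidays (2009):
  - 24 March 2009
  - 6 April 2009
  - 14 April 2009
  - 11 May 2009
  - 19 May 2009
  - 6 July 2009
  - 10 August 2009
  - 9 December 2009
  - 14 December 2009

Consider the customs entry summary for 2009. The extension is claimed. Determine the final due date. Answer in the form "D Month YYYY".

20 April 2009

Start from the fixed due date, 18 February 2009.
18 February 2009 (Wednesday) is already a business day.
The 2 months extension carries 18 February 2009 to 18 April 2009.
18 April 2009 is a Saturday, so it moves to the next business day, 20 April 2009 (Monday).
Deadline: 20 April 2009.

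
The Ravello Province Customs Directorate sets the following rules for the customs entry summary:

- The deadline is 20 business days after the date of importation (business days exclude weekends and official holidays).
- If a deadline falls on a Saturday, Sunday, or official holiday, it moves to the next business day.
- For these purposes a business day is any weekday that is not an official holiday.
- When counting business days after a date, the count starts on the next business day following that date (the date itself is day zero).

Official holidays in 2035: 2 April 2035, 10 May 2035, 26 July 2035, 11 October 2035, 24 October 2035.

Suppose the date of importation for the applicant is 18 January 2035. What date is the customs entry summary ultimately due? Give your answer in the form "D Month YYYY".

Starting the day after 18 January 2035 and counting 20 business days lands on 15 February 2035.
Since 15 February 2035 is a Thursday and not a holiday, the date is unchanged.
Deadline: 15 February 2035.

15 February 2035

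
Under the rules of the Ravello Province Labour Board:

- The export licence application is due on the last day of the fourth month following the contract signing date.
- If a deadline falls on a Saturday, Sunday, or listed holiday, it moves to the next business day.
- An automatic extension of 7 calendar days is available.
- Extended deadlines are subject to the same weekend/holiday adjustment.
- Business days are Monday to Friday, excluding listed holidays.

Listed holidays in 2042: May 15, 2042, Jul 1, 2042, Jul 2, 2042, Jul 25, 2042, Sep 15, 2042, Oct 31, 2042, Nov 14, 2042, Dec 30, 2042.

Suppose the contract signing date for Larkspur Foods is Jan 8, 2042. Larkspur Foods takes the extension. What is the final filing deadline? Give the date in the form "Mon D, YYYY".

4 months after Jan 8, 2042 falls in May 2042; the last day of that month is May 31, 2042.
May 31, 2042 is a Saturday, so it moves to the next business day, Jun 2, 2042 (Monday).
Add the 7 calendar-day extension to Jun 2, 2042: Jun 9, 2042.
Since Jun 9, 2042 is a Monday and not a holiday, the date is unchanged.
The final due date is Jun 9, 2042.

Jun 9, 2042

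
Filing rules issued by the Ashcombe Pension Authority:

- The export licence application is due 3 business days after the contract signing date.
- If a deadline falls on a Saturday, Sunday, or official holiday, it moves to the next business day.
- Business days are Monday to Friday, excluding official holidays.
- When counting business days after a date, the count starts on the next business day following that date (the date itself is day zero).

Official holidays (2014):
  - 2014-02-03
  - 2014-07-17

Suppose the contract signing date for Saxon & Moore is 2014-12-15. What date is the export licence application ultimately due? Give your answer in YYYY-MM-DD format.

2014-12-18

3 business days after 2014-12-15, excluding weekends and holidays, is 2014-12-18.
2014-12-18 is a Thursday and not a listed holiday, so it stands.
So the filing is due 2014-12-18.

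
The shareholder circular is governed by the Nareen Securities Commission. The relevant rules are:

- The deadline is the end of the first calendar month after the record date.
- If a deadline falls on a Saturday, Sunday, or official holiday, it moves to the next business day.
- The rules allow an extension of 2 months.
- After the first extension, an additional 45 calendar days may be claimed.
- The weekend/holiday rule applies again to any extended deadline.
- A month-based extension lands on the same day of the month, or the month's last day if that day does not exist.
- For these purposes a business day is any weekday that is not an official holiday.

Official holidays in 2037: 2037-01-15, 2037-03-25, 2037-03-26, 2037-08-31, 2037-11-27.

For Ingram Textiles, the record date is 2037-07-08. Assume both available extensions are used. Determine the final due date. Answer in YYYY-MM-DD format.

1 month after 2037-07-08 is August 2037; that month ends on 2037-08-31.
2037-08-31 is a listed holiday; the next business day is 2037-09-01 (Tuesday).
Applying the 2 months extension: 2 months after 2037-09-01 is 2037-11-01.
2037-11-01 falls on a Sunday. Rolling to the next business day gives 2037-11-02, a Monday.
Applying the 45-calendar-day extension: 2037-11-02 + 45 days = 2037-12-17.
2037-12-17 is a Thursday and not a listed holiday, so it stands.
Final deadline: 2037-12-17.

2037-12-17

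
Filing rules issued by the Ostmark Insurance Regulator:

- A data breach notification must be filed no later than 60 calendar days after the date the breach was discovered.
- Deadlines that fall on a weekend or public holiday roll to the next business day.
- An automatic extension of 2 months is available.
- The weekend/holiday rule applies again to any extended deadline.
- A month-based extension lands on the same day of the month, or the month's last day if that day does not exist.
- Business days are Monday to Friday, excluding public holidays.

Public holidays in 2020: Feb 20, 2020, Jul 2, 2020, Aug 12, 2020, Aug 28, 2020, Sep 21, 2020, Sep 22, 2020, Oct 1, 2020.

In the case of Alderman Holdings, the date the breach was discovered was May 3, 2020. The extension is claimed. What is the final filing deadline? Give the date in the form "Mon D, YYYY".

Trigger date May 3, 2020 + 60 calendar days = Jul 2, 2020.
Jul 2, 2020 is a listed holiday, so it moves to the next business day, Jul 3, 2020 (Friday).
Applying the 2 months extension: 2 months after Jul 3, 2020 is Sep 3, 2020.
Since Sep 3, 2020 is a Thursday and not a holiday, the date is unchanged.
So the filing is due Sep 3, 2020.

Sep 3, 2020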